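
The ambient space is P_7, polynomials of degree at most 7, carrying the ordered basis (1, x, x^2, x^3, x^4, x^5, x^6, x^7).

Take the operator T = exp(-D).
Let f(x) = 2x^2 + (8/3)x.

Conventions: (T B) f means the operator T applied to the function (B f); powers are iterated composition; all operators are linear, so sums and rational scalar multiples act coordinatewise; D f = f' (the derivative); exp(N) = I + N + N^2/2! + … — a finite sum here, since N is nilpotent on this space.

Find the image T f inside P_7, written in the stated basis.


order-1 term: -4x - 8/3
order-2 term: 2
the series for exp(-D) f terminates at order 2
exp(-D) f = 2x^2 - (4/3)x - 2/3

the result is g(x) = 2x^2 - (4/3)x - 2/3


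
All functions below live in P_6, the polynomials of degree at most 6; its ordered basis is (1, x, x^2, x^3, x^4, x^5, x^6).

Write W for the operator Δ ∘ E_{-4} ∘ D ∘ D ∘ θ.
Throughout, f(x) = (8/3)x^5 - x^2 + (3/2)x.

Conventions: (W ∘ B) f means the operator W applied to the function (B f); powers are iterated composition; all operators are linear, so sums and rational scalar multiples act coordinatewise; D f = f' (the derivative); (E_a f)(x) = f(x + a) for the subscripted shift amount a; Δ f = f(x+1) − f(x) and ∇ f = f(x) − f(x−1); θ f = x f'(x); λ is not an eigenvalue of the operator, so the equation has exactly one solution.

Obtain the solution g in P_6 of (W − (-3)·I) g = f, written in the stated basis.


write g with unknown coordinates in the stated basis and equate coefficients in (W − (-3)·I) g = f
solving from the highest basis element down gives g = (8/9)x^5 - (803/9)x^2 + (11209/18)x - 29600/27
check: W g = (800/3)x^2 - (5600/3)x + 29600/9
so W g − (-3)·g = (8/3)x^5 - x^2 + (3/2)x = f ✓

g(x) = (8/9)x^5 - (803/9)x^2 + (11209/18)x - 29600/27


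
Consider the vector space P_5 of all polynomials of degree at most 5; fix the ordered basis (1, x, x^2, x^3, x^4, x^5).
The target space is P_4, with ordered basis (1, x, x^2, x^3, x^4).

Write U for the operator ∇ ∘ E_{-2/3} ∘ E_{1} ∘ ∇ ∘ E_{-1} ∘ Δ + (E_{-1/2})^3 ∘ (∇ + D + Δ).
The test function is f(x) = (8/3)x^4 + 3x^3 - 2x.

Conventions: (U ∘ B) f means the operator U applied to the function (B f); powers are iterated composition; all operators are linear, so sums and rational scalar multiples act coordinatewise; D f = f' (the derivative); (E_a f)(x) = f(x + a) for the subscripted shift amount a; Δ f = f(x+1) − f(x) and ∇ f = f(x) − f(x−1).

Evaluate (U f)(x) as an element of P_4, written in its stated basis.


g(x) = 32x^3 - 117x^2 + (661/3)x - 1631/12

Δ f = (32/3)x^3 + 25x^2 + (59/3)x + 11/3
E_{-1} Δ f = (32/3)x^3 - 7x^2 + (5/3)x - 5/3
∇ E_{-1} Δ f = 32x^2 - 46x + 58/3
E_{1} (∇ ∘ E_{-1} ∘ Δ) f = 32x^2 + 18x + 16/3
E_{-2/3} E_{1} (∇ ∘ E_{-1} ∘ Δ) f = 32x^2 - (74/3)x + 68/9
∇ E_{-2/3} E_{1} (∇ ∘ E_{-1} ∘ Δ) f = 64x - 170/3
∇ f = (32/3)x^3 - 7x^2 + (5/3)x - 5/3
D f = (32/3)x^3 + 9x^2 - 2
Δ f = (32/3)x^3 + 25x^2 + (59/3)x + 11/3
(∇ + D + Δ) f = 32x^3 + 27x^2 + (64/3)x
E_{-1/2} (∇ + D + Δ) f = 32x^3 - 21x^2 + (55/3)x - 95/12
E_{-1/2} E_{-1/2} (∇ + D + Δ) f = 32x^3 - 69x^2 + (190/3)x - 79/3
E_{-1/2} E_{-1/2} E_{-1/2} (∇ + D + Δ) f = 32x^3 - 117x^2 + (469/3)x - 317/4
(∇ ∘ E_{-2/3} ∘ E_{1} ∘ ∇ ∘ E_{-1} ∘ Δ + (E_{-1/2})^3 ∘ (∇ + D + Δ)) f = 32x^3 - 117x^2 + (661/3)x - 1631/12


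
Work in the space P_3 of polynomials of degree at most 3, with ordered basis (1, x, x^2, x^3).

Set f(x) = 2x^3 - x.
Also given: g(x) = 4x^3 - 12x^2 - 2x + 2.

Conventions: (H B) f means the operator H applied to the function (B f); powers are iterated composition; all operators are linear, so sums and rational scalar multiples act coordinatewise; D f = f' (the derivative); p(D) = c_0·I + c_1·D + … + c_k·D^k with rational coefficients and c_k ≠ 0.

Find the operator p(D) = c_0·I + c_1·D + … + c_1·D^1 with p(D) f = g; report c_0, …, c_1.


D^0 f = 2x^3 - x
D^1 f = 6x^2 - 1
matching coefficients of g against c_0 f + c_1 Df + … from the top degree down determines the c_i
solution: c_0 = 2, c_1 = -2

p(D) = 2·I − 2·D, i.e. c_0 = 2, c_1 = -2


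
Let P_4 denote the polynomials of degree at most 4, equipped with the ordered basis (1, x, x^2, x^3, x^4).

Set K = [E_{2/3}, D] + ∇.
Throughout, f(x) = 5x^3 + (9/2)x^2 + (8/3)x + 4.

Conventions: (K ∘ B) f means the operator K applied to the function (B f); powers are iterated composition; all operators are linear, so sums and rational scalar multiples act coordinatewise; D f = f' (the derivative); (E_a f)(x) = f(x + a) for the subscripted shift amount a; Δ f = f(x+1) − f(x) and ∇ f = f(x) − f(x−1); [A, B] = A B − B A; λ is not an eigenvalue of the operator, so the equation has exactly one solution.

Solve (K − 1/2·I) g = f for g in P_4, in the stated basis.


write g with unknown coordinates in the stated basis and equate coefficients in (K − 1/2·I) g = f
solving from the highest basis element down gives g = -10x^3 - 69x^2 - (664/3)x - 998/3
check: K g = -30x^2 - 108x - 487/3
so K g − 1/2·g = 5x^3 + (9/2)x^2 + (8/3)x + 4 = f ✓

the image equals g(x) = -10x^3 - 69x^2 - (664/3)x - 998/3


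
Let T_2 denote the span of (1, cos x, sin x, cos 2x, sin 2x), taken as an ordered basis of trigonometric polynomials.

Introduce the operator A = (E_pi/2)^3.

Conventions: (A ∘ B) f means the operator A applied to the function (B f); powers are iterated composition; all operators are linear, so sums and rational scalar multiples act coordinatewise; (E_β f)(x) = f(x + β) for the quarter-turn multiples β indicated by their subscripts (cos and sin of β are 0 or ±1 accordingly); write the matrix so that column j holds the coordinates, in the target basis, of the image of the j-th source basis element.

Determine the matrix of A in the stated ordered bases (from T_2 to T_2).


image of 1: 1
image of cos x: sin x
image of sin x: -cos x
image of cos 2x: -cos 2x
image of sin 2x: -sin 2x
each image's coordinates form column j of the matrix

the matrix is [[1, 0, 0, 0, 0]; [0, 0, -1, 0, 0]; [0, 1, 0, 0, 0]; [0, 0, 0, -1, 0]; [0, 0, 0, 0, -1]] (rows listed top to bottom)


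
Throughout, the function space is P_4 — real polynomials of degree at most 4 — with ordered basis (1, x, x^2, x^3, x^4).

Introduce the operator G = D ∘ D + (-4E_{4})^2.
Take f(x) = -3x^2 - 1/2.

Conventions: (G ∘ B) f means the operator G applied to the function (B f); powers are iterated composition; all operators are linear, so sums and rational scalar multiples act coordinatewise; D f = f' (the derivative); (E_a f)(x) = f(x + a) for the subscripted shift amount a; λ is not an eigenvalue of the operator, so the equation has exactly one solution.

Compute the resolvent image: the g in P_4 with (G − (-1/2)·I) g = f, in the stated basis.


write g with unknown coordinates in the stated basis and equate coefficients in (G − (-1/2)·I) g = f
solving from the highest basis element down gives g = -(2/11)x^2 + (1024/363)x - 127075/11979
check: G g = -(32/11)x^2 - (512/363)x + 57548/11979
so G g − (-1/2)·g = -3x^2 - 1/2 = f ✓

the image equals g(x) = -(2/11)x^2 + (1024/363)x - 127075/11979


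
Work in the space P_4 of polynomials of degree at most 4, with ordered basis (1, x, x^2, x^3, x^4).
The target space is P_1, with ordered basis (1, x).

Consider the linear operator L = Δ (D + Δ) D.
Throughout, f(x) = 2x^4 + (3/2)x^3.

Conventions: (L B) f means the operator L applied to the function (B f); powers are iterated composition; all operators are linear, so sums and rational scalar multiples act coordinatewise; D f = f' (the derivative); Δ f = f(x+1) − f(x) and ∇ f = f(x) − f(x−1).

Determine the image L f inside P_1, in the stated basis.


D f = 8x^3 + (9/2)x^2
D D f = 24x^2 + 9x
Δ D f = 24x^2 + 33x + 25/2
(D + Δ) D f = 48x^2 + 42x + 25/2
Δ (D + Δ) D f = 96x + 90

g(x) = 96x + 90


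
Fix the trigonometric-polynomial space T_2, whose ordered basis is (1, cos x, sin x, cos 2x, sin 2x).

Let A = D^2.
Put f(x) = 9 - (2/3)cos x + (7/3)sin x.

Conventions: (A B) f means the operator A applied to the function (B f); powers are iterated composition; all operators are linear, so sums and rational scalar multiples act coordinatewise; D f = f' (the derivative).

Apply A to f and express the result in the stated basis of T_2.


the image equals g(x) = (2/3)cos x - (7/3)sin x

D f = (7/3)cos x + (2/3)sin x
D D f = (2/3)cos x - (7/3)sin x


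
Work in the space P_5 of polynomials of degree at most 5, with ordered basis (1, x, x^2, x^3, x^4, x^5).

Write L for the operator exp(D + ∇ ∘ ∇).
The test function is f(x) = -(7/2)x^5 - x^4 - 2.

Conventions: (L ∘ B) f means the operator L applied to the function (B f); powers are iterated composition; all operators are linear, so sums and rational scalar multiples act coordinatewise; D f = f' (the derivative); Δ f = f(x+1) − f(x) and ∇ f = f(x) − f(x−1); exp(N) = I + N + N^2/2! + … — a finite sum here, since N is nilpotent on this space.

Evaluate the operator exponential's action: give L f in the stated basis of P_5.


order-1 term: -(35/2)x^4 - 74x^3 + 198x^2 - 221x + 91
order-2 term: -35x^3 - 216x^2 + 186x + 187
order-3 term: -35x^2 - 214x - 12
order-4 term: -(35/2)x - 71
order-5 term: -7/2
the series for exp(D + ∇ ∘ ∇) f terminates at order 5
exp(D + ∇ ∘ ∇) f = -(7/2)x^5 - (37/2)x^4 - 109x^3 - 53x^2 - (533/2)x + 379/2

g(x) = -(7/2)x^5 - (37/2)x^4 - 109x^3 - 53x^2 - (533/2)x + 379/2


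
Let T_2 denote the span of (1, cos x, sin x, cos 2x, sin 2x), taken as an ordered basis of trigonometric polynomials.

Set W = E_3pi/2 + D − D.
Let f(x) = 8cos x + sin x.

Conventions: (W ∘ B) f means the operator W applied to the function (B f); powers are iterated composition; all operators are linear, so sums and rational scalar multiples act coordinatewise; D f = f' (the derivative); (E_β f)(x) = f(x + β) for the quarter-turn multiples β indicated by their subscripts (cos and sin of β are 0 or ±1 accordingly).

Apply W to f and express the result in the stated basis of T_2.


the image equals g(x) = -cos x + 8sin x

E_3pi/2 f = -cos x + 8sin x
D f = cos x - 8sin x
D f = cos x - 8sin x
(-D) f = -cos x + 8sin x
(E_3pi/2 + D − D) f = -cos x + 8sin x


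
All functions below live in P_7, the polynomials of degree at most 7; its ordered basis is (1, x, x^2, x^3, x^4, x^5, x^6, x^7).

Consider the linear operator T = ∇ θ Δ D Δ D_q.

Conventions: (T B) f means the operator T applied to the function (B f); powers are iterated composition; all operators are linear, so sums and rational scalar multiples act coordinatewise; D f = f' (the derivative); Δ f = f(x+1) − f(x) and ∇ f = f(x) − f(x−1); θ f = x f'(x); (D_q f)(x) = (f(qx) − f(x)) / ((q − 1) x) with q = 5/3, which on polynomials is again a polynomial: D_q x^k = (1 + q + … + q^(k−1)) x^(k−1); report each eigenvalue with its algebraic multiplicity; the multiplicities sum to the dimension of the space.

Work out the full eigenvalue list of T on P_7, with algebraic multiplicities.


image of 1: 0
image of x: 0
image of x^2: 0
image of x^3: 0
image of x^4: 0
image of x^5: 11528/27
image of x^6: (595840/81)x
image of x^7: (1518760/27)x^2 + (1518760/81)x + 759380/243
the matrix is upper triangular; its diagonal is (0, 0, 0, 0, 0, 0, 0, 0)
for a triangular matrix the eigenvalues are the diagonal entries, with algebraic multiplicity their repetition count

λ = 0 (multiplicity 8)


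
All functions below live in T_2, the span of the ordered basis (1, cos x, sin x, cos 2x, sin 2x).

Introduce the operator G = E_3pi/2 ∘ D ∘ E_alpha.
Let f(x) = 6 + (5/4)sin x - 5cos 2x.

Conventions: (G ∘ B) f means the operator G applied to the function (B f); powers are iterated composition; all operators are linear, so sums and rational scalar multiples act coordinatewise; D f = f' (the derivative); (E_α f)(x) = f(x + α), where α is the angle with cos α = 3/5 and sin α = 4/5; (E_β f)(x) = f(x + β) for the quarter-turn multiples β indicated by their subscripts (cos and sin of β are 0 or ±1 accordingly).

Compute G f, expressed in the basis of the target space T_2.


the result is g(x) = cos x + (3/4)sin x - (48/5)cos 2x + (14/5)sin 2x

E_alpha f = 6 + cos x + (3/4)sin x + (7/5)cos 2x + (24/5)sin 2x
D E_alpha f = (3/4)cos x - sin x + (48/5)cos 2x - (14/5)sin 2x
E_3pi/2 D E_alpha f = cos x + (3/4)sin x - (48/5)cos 2x + (14/5)sin 2x


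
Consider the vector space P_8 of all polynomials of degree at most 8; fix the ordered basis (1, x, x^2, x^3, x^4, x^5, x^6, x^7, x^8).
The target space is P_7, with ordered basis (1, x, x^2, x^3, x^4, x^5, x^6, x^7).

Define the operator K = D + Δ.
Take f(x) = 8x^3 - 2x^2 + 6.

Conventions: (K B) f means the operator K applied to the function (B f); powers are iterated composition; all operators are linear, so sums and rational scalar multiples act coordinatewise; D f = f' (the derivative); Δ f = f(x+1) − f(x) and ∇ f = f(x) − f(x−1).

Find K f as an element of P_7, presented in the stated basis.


D f = 24x^2 - 4x
Δ f = 24x^2 + 20x + 6
(D + Δ) f = 48x^2 + 16x + 6

the result is g(x) = 48x^2 + 16x + 6


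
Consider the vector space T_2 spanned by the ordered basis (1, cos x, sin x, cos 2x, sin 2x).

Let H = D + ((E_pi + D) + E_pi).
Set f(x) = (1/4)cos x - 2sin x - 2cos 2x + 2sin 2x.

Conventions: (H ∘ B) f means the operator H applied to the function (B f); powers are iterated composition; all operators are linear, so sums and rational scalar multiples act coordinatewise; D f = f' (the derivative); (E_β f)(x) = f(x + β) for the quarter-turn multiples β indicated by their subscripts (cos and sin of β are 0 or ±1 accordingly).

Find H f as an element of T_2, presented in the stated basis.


D f = -2cos x - (1/4)sin x + 4cos 2x + 4sin 2x
E_pi f = -(1/4)cos x + 2sin x - 2cos 2x + 2sin 2x
D f = -2cos x - (1/4)sin x + 4cos 2x + 4sin 2x
(E_pi + D) f = -(9/4)cos x + (7/4)sin x + 2cos 2x + 6sin 2x
E_pi f = -(1/4)cos x + 2sin x - 2cos 2x + 2sin 2x
((E_pi + D) + E_pi) f = -(5/2)cos x + (15/4)sin x + 8sin 2x
(D + ((E_pi + D) + E_pi)) f = -(9/2)cos x + (7/2)sin x + 4cos 2x + 12sin 2x

the image equals g(x) = -(9/2)cos x + (7/2)sin x + 4cos 2x + 12sin 2x


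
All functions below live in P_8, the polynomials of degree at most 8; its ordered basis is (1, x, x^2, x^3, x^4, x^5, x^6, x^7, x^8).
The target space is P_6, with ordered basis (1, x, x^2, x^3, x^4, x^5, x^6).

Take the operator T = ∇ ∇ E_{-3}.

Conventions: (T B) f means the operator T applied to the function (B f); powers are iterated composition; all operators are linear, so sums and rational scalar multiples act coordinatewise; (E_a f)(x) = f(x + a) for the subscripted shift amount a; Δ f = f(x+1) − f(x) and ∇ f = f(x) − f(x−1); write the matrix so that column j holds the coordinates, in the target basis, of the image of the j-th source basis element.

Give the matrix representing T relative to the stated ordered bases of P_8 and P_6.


image of 1: 0
image of x: 0
image of x^2: 2
image of x^3: 6x - 24
image of x^4: 12x^2 - 96x + 194
image of x^5: 20x^3 - 240x^2 + 970x - 1320
image of x^6: 30x^4 - 480x^3 + 2910x^2 - 7920x + 8162
image of x^7: 42x^5 - 840x^4 + 6790x^3 - 27720x^2 + 57134x - 47544
image of x^8: 56x^6 - 1344x^5 + 13580x^4 - 73920x^3 + 228536x^2 - 380352x + 266114
each image's coordinates form column j of the matrix

the matrix is [[0, 0, 2, -24, 194, -1320, 8162, -47544, 266114]; [0, 0, 0, 6, -96, 970, -7920, 57134, -380352]; [0, 0, 0, 0, 12, -240, 2910, -27720, 228536]; [0, 0, 0, 0, 0, 20, -480, 6790, -73920]; [0, 0, 0, 0, 0, 0, 30, -840, 13580]; [0, 0, 0, 0, 0, 0, 0, 42, -1344]; [0, 0, 0, 0, 0, 0, 0, 0, 56]] (rows listed top to bottom)


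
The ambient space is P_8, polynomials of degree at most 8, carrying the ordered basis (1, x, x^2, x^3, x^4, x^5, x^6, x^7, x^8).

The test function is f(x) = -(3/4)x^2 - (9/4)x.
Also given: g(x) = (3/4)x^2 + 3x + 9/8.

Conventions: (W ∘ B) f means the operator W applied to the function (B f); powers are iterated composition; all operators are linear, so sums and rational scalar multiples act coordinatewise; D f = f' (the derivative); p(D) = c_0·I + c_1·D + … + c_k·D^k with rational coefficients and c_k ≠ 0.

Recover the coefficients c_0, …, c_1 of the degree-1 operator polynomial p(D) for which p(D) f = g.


c_0 = -1, c_1 = -1/2

D^0 f = -(3/4)x^2 - (9/4)x
D^1 f = -(3/2)x - 9/4
matching coefficients of g against c_0 f + c_1 Df + … from the top degree down determines the c_i
solution: c_0 = -1, c_1 = -1/2


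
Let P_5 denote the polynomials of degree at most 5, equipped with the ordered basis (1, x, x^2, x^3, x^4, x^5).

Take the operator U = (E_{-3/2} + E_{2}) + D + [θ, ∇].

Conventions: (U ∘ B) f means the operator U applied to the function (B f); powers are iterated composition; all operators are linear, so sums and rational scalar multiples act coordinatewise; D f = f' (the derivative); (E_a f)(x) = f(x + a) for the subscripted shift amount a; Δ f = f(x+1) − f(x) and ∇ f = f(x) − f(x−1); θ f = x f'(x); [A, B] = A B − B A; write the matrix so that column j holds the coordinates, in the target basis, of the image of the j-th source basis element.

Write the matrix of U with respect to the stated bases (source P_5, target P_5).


image of 1: 2
image of x: 2x + 1/2
image of x^2: 2x^2 + x + 33/4
image of x^3: 2x^3 + (3/2)x^2 + (99/4)x + 13/8
image of x^4: 2x^4 + 2x^3 + (99/2)x^2 + (13/2)x + 401/16
image of x^5: 2x^5 + (5/2)x^4 + (165/2)x^3 + (65/4)x^2 + (2005/16)x + 621/32
each image's coordinates form column j of the matrix

the matrix is [[2, 1/2, 33/4, 13/8, 401/16, 621/32]; [0, 2, 1, 99/4, 13/2, 2005/16]; [0, 0, 2, 3/2, 99/2, 65/4]; [0, 0, 0, 2, 2, 165/2]; [0, 0, 0, 0, 2, 5/2]; [0, 0, 0, 0, 0, 2]] (rows listed top to bottom)


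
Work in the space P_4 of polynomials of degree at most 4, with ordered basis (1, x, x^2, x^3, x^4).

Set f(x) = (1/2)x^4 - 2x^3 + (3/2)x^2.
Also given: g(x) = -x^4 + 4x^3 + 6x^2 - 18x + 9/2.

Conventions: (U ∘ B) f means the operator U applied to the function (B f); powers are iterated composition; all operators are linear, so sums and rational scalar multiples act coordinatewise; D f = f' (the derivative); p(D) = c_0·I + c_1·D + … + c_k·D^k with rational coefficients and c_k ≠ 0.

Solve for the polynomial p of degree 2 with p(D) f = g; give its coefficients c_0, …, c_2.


p(D) = -2·I + (3/2)·D^2, i.e. c_0 = -2, c_1 = 0, c_2 = 3/2

D^0 f = (1/2)x^4 - 2x^3 + (3/2)x^2
D^1 f = 2x^3 - 6x^2 + 3x
D^2 f = 6x^2 - 12x + 3
matching coefficients of g against c_0 f + c_1 Df + … from the top degree down determines the c_i
solution: c_0 = -2, c_1 = 0, c_2 = 3/2


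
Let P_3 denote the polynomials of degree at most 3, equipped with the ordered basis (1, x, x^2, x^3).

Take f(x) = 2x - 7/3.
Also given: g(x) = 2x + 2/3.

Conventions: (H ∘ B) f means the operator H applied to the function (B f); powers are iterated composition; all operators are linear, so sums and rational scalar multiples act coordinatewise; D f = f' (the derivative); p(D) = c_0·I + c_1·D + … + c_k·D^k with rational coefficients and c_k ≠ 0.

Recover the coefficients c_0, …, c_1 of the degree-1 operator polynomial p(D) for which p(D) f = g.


D^0 f = 2x - 7/3
D^1 f = 2
matching coefficients of g against c_0 f + c_1 Df + … from the top degree down determines the c_i
solution: c_0 = 1, c_1 = 3/2

p(D) = I + (3/2)·D, i.e. c_0 = 1, c_1 = 3/2


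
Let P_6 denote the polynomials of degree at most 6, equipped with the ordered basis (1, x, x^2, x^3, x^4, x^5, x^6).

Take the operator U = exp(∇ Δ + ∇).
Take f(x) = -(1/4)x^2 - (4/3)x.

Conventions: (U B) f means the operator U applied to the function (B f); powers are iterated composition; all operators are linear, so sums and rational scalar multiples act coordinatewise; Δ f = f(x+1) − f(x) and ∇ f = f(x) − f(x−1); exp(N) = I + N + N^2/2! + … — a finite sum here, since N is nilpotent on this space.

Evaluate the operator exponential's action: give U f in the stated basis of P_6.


order-1 term: -(1/2)x - 19/12
order-2 term: -1/4
the series for exp(∇ Δ + ∇) f terminates at order 2
exp(∇ Δ + ∇) f = -(1/4)x^2 - (11/6)x - 11/6

the result is g(x) = -(1/4)x^2 - (11/6)x - 11/6


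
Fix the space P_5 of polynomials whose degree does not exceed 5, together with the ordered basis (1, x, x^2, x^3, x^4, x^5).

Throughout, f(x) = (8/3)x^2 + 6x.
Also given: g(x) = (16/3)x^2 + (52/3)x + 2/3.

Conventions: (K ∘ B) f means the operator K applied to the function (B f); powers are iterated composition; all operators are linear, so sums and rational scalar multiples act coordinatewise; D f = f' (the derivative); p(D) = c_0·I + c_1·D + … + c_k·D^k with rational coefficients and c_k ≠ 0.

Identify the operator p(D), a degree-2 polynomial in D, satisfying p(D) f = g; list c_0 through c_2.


D^0 f = (8/3)x^2 + 6x
D^1 f = (16/3)x + 6
D^2 f = 16/3
matching coefficients of g against c_0 f + c_1 Df + … from the top degree down determines the c_i
solution: c_0 = 2, c_1 = 1, c_2 = -1

p(D) = 2·I + D − D^2, i.e. c_0 = 2, c_1 = 1, c_2 = -1


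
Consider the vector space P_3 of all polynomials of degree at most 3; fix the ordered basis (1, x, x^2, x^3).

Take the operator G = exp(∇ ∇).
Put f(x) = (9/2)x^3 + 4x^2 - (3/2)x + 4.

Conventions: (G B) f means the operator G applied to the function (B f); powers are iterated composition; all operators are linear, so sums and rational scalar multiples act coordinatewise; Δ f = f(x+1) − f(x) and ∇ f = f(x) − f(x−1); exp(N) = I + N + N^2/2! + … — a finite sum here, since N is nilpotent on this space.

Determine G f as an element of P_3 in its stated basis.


the result is g(x) = (9/2)x^3 + 4x^2 + (51/2)x - 15

order-1 term: 27x - 19
the series for exp(∇ ∇) f terminates at order 1
exp(∇ ∇) f = (9/2)x^3 + 4x^2 + (51/2)x - 15


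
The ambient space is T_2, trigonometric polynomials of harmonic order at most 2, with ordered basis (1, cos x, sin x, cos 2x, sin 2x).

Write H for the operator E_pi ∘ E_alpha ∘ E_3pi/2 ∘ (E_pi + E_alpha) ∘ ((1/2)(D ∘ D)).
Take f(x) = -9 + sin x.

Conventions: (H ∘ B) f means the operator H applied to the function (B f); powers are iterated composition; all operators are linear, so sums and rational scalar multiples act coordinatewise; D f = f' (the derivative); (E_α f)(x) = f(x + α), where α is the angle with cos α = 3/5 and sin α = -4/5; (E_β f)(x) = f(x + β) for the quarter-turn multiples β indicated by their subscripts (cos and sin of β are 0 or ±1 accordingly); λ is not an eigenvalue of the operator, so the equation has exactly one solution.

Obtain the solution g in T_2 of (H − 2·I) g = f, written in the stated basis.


the image equals g(x) = 9/2 - (11/113)cos x - (52/113)sin x

write g with unknown coordinates in the stated basis and equate coefficients in (H − 2·I) g = f
solving from the highest basis element down gives g = 9/2 - (11/113)cos x - (52/113)sin x
check: H g = -(22/113)cos x + (9/113)sin x
so H g − 2·g = -9 + sin x = f ✓


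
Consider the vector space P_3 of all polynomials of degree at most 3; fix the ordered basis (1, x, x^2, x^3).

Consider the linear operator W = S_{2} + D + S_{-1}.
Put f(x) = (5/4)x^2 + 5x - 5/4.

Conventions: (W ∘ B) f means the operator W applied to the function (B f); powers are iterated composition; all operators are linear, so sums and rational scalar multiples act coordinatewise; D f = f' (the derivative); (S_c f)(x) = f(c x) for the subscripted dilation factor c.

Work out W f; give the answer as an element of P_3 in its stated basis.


S_{2} f = 5x^2 + 10x - 5/4
D f = (5/2)x + 5
S_{-1} f = (5/4)x^2 - 5x - 5/4
(S_{2} + D + S_{-1}) f = (25/4)x^2 + (15/2)x + 5/2

g(x) = (25/4)x^2 + (15/2)x + 5/2


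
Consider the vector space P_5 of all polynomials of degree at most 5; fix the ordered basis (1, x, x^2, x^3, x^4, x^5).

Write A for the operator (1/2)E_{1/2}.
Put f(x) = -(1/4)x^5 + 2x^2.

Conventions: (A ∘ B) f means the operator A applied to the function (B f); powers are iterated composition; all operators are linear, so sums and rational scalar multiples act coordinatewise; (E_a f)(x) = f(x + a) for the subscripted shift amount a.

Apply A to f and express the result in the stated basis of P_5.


the image equals g(x) = -(1/8)x^5 - (5/16)x^4 - (5/16)x^3 + (27/32)x^2 + (123/128)x + 63/256

E_{1/2} f = -(1/4)x^5 - (5/8)x^4 - (5/8)x^3 + (27/16)x^2 + (123/64)x + 63/128
((1/2)E_{1/2}) f = -(1/8)x^5 - (5/16)x^4 - (5/16)x^3 + (27/32)x^2 + (123/128)x + 63/256


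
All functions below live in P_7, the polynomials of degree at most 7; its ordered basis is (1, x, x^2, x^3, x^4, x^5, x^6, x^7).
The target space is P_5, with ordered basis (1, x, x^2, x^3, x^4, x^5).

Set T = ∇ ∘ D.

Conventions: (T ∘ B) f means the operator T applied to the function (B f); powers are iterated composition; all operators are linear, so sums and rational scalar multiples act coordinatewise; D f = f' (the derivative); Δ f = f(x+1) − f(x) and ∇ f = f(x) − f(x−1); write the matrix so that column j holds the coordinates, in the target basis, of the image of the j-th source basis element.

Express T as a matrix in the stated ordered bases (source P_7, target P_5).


image of 1: 0
image of x: 0
image of x^2: 2
image of x^3: 6x - 3
image of x^4: 12x^2 - 12x + 4
image of x^5: 20x^3 - 30x^2 + 20x - 5
image of x^6: 30x^4 - 60x^3 + 60x^2 - 30x + 6
image of x^7: 42x^5 - 105x^4 + 140x^3 - 105x^2 + 42x - 7
each image's coordinates form column j of the matrix

the matrix is [[0, 0, 2, -3, 4, -5, 6, -7]; [0, 0, 0, 6, -12, 20, -30, 42]; [0, 0, 0, 0, 12, -30, 60, -105]; [0, 0, 0, 0, 0, 20, -60, 140]; [0, 0, 0, 0, 0, 0, 30, -105]; [0, 0, 0, 0, 0, 0, 0, 42]] (rows listed top to bottom)


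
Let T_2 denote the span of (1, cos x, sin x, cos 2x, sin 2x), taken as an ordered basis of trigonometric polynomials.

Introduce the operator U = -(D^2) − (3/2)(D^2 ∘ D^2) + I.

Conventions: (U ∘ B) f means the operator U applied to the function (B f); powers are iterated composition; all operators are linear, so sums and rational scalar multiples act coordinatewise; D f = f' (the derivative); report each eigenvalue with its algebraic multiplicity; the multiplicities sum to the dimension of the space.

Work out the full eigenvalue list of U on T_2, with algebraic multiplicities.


image of 1: 1
image of cos x: (1/2)cos x
image of sin x: (1/2)sin x
image of cos 2x: -19cos 2x
image of sin 2x: -19sin 2x
the matrix is diagonal; its diagonal is (1, 1/2, 1/2, -19, -19)
for a triangular matrix the eigenvalues are the diagonal entries, with algebraic multiplicity their repetition count

λ = -19 (multiplicity 2), λ = 1/2 (multiplicity 2), λ = 1 (multiplicity 1)


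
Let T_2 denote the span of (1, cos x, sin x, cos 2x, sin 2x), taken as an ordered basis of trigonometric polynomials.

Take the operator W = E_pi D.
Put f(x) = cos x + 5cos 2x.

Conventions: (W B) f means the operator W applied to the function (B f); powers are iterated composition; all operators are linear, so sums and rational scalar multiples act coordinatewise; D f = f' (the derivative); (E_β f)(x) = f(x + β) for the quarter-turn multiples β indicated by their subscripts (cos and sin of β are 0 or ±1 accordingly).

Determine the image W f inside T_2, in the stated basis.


D f = -sin x - 10sin 2x
E_pi D f = sin x - 10sin 2x

the result is g(x) = sin x - 10sin 2x


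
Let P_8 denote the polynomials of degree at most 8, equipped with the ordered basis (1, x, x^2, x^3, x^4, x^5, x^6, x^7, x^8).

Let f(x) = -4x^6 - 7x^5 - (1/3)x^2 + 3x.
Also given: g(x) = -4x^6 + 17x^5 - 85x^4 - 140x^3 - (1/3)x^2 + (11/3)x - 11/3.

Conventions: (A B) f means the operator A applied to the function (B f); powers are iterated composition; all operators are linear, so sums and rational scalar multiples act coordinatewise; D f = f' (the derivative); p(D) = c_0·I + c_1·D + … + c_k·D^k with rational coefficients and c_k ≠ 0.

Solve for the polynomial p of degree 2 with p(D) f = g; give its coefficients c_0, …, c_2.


p(D) = I − D + D^2, i.e. c_0 = 1, c_1 = -1, c_2 = 1

D^0 f = -4x^6 - 7x^5 - (1/3)x^2 + 3x
D^1 f = -24x^5 - 35x^4 - (2/3)x + 3
D^2 f = -120x^4 - 140x^3 - 2/3
matching coefficients of g against c_0 f + c_1 Df + … from the top degree down determines the c_i
solution: c_0 = 1, c_1 = -1, c_2 = 1


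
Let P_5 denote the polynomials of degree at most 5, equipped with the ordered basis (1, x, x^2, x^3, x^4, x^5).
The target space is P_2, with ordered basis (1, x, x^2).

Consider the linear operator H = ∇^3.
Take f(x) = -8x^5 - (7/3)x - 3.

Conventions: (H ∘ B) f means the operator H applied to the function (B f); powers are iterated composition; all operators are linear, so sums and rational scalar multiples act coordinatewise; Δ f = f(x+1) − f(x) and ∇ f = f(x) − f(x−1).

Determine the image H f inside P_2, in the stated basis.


the image equals g(x) = -480x^2 + 1440x - 1200

∇ f = -40x^4 + 80x^3 - 80x^2 + 40x - 31/3
∇ ∇ f = -160x^3 + 480x^2 - 560x + 240
∇ ∇ ∇ f = -480x^2 + 1440x - 1200


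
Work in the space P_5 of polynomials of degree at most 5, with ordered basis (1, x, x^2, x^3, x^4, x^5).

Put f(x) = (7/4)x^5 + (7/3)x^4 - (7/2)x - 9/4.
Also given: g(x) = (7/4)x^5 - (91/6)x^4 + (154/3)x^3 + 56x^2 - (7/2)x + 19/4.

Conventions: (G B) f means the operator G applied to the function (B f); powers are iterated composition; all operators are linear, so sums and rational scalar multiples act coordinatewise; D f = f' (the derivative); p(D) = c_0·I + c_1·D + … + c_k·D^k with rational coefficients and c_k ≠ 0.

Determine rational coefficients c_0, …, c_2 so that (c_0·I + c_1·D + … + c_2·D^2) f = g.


c_0 = 1, c_1 = -2, c_2 = 2

D^0 f = (7/4)x^5 + (7/3)x^4 - (7/2)x - 9/4
D^1 f = (35/4)x^4 + (28/3)x^3 - 7/2
D^2 f = 35x^3 + 28x^2
matching coefficients of g against c_0 f + c_1 Df + … from the top degree down determines the c_i
solution: c_0 = 1, c_1 = -2, c_2 = 2


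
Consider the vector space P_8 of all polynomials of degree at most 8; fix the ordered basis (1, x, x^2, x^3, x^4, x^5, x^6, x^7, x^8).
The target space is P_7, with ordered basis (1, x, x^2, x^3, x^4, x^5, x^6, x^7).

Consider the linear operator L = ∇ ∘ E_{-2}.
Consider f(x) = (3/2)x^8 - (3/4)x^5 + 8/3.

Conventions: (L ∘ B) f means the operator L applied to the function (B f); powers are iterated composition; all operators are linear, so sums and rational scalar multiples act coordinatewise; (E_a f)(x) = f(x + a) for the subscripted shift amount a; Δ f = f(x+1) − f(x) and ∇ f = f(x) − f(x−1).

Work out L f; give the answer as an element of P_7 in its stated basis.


E_{-2} f = (3/2)x^8 - 24x^7 + 168x^6 - (2691/4)x^5 + (3375/2)x^4 - 2718x^3 + 2748x^2 - 1596x + 1232/3
∇ E_{-2} f = 12x^7 - 210x^6 + 1596x^5 - (27315/4)x^4 + (35523/2)x^3 - (56145/2)x^2 + (99807/4)x - 38463/4

g(x) = 12x^7 - 210x^6 + 1596x^5 - (27315/4)x^4 + (35523/2)x^3 - (56145/2)x^2 + (99807/4)x - 38463/4


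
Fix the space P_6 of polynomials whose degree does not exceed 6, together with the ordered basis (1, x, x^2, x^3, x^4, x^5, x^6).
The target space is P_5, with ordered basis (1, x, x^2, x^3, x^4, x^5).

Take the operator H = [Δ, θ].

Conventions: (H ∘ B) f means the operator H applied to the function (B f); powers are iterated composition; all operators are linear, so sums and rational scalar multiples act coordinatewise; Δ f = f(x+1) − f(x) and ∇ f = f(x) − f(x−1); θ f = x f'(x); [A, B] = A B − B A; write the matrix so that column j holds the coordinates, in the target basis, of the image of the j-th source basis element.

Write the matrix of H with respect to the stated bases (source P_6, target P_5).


the matrix is [[0, 1, 2, 3, 4, 5, 6]; [0, 0, 2, 6, 12, 20, 30]; [0, 0, 0, 3, 12, 30, 60]; [0, 0, 0, 0, 4, 20, 60]; [0, 0, 0, 0, 0, 5, 30]; [0, 0, 0, 0, 0, 0, 6]] (rows listed top to bottom)

image of 1: 0
image of x: 1
image of x^2: 2x + 2
image of x^3: 3x^2 + 6x + 3
image of x^4: 4x^3 + 12x^2 + 12x + 4
image of x^5: 5x^4 + 20x^3 + 30x^2 + 20x + 5
image of x^6: 6x^5 + 30x^4 + 60x^3 + 60x^2 + 30x + 6
each image's coordinates form column j of the matrix


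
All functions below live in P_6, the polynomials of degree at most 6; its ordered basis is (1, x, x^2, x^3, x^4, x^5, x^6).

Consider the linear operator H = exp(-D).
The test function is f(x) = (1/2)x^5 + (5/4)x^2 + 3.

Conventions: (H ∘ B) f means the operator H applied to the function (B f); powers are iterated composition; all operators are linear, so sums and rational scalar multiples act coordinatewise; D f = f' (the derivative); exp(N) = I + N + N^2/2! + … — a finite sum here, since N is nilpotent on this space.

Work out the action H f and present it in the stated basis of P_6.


order-1 term: -(5/2)x^4 - (5/2)x
order-2 term: 5x^3 + 5/4
order-3 term: -5x^2
order-4 term: (5/2)x
order-5 term: -1/2
the series for exp(-D) f terminates at order 5
exp(-D) f = (1/2)x^5 - (5/2)x^4 + 5x^3 - (15/4)x^2 + 15/4

the image equals g(x) = (1/2)x^5 - (5/2)x^4 + 5x^3 - (15/4)x^2 + 15/4


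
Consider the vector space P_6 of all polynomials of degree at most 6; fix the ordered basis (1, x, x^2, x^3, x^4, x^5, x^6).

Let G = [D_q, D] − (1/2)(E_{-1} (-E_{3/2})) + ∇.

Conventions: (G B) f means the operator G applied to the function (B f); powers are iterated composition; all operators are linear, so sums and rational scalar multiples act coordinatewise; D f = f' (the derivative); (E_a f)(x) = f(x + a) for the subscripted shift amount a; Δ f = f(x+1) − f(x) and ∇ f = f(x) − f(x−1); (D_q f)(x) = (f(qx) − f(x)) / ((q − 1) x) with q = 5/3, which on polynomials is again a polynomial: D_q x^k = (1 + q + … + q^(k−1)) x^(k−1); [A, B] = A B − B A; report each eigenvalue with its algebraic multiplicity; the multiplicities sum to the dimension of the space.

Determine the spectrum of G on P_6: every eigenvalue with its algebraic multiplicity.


image of 1: 1/2
image of x: (1/2)x + 5/4
image of x^2: (1/2)x^2 + (5/2)x - 37/24
image of x^3: (1/2)x^3 + (15/4)x^2 - (397/72)x + 17/16
image of x^4: (1/2)x^4 + 5x^3 - (493/36)x^2 + (17/4)x - 31/32
image of x^5: (1/2)x^5 + (25/4)x^4 - (9571/324)x^3 + (85/8)x^2 - (155/32)x + 65/64
image of x^6: (1/2)x^6 + (15/2)x^5 - (115931/1944)x^4 + (85/4)x^3 - (465/32)x^2 + (195/32)x - 127/128
the matrix is upper triangular; its diagonal is (1/2, 1/2, 1/2, 1/2, 1/2, 1/2, 1/2)
for a triangular matrix the eigenvalues are the diagonal entries, with algebraic multiplicity their repetition count

λ = 1/2 (multiplicity 7)


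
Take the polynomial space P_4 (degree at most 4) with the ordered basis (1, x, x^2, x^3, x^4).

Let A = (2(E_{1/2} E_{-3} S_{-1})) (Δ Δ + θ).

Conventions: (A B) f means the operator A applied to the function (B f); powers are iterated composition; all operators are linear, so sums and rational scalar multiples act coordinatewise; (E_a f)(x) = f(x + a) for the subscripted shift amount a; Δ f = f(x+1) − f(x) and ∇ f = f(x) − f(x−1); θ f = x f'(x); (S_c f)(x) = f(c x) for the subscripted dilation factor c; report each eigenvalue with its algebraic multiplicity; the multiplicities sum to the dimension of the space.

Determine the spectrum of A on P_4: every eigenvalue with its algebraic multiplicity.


λ = -6 (multiplicity 1), λ = -2 (multiplicity 1), λ = 0 (multiplicity 1), λ = 4 (multiplicity 1), λ = 8 (multiplicity 1)

image of 1: 0
image of x: -2x + 5
image of x^2: 4x^2 - 20x + 29
image of x^3: -6x^3 + 45x^2 - (249/2)x + 543/4
image of x^4: 8x^4 - 80x^3 + 324x^2 - 668x + 1221/2
the matrix is upper triangular; its diagonal is (0, -2, 4, -6, 8)
for a triangular matrix the eigenvalues are the diagonal entries, with algebraic multiplicity their repetition count


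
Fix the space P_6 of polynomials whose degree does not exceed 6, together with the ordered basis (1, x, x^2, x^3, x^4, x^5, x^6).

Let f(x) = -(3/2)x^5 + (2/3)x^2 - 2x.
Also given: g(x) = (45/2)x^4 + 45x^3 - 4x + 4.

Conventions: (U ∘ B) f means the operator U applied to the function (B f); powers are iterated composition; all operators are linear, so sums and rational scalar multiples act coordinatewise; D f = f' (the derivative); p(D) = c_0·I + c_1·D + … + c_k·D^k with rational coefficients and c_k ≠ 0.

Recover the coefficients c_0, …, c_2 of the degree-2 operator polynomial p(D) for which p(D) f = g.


p(D) = -3·D − (3/2)·D^2, i.e. c_0 = 0, c_1 = -3, c_2 = -3/2

D^0 f = -(3/2)x^5 + (2/3)x^2 - 2x
D^1 f = -(15/2)x^4 + (4/3)x - 2
D^2 f = -30x^3 + 4/3
matching coefficients of g against c_0 f + c_1 Df + … from the top degree down determines the c_i
solution: c_0 = 0, c_1 = -3, c_2 = -3/2


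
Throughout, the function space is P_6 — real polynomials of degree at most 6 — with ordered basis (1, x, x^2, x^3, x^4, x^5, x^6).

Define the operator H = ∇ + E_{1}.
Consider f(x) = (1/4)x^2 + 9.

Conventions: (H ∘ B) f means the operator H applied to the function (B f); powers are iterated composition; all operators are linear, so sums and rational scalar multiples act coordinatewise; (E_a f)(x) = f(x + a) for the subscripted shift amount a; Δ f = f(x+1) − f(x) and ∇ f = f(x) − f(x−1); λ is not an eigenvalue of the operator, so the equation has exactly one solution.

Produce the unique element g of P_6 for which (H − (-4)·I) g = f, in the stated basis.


the image equals g(x) = (1/20)x^2 - (1/25)x + 227/125

write g with unknown coordinates in the stated basis and equate coefficients in (H − (-4)·I) g = f
solving from the highest basis element down gives g = (1/20)x^2 - (1/25)x + 227/125
check: H g = (1/20)x^2 + (4/25)x + 217/125
so H g − (-4)·g = (1/4)x^2 + 9 = f ✓


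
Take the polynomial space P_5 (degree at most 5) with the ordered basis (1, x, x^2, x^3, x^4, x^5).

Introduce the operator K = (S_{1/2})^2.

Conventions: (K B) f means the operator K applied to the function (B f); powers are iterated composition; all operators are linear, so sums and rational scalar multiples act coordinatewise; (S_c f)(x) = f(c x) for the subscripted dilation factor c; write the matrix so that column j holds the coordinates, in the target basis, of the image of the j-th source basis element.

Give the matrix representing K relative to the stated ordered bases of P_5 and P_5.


the matrix is [[1, 0, 0, 0, 0, 0]; [0, 1/4, 0, 0, 0, 0]; [0, 0, 1/16, 0, 0, 0]; [0, 0, 0, 1/64, 0, 0]; [0, 0, 0, 0, 1/256, 0]; [0, 0, 0, 0, 0, 1/1024]] (rows listed top to bottom)

image of 1: 1
image of x: (1/4)x
image of x^2: (1/16)x^2
image of x^3: (1/64)x^3
image of x^4: (1/256)x^4
image of x^5: (1/1024)x^5
each image's coordinates form column j of the matrix


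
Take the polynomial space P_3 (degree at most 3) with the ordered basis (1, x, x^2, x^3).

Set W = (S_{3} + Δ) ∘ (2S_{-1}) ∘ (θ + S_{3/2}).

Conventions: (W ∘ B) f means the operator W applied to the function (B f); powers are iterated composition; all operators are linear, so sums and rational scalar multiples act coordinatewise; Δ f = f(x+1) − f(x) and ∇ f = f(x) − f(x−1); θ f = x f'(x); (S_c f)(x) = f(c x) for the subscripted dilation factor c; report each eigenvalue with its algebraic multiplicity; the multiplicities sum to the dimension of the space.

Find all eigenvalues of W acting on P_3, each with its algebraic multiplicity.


image of 1: 2
image of x: -15x - 5
image of x^2: (153/2)x^2 + 17x + 17/2
image of x^3: -(1377/4)x^3 - (153/4)x^2 - (153/4)x - 51/4
the matrix is upper triangular; its diagonal is (2, -15, 153/2, -1377/4)
for a triangular matrix the eigenvalues are the diagonal entries, with algebraic multiplicity their repetition count

λ = -1377/4 (multiplicity 1), λ = -15 (multiplicity 1), λ = 2 (multiplicity 1), λ = 153/2 (multiplicity 1)


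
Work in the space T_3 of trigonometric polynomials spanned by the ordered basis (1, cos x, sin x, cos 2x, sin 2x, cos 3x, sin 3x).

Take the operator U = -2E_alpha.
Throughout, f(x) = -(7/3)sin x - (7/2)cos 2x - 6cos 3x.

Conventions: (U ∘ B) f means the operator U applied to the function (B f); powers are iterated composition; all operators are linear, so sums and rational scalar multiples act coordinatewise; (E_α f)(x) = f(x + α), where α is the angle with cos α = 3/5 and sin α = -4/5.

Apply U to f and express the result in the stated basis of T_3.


E_alpha f = (28/15)cos x - (7/5)sin x + (49/50)cos 2x - (84/25)sin 2x + (702/125)cos 3x - (264/125)sin 3x
(-2E_alpha) f = -(56/15)cos x + (14/5)sin x - (49/25)cos 2x + (168/25)sin 2x - (1404/125)cos 3x + (528/125)sin 3x

g(x) = -(56/15)cos x + (14/5)sin x - (49/25)cos 2x + (168/25)sin 2x - (1404/125)cos 3x + (528/125)sin 3x
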